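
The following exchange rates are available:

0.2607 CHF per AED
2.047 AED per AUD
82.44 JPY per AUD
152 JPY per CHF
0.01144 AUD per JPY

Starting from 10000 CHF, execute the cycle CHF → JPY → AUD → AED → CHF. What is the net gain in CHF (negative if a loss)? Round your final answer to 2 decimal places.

10000 CHF × 152 = 1520000 JPY
1520000 JPY × 0.01144 = 17388.8 AUD
17388.8 AUD × 2.047 = 35594.8736 AED
35594.8736 AED × 0.2607 = 9279.58354752 CHF
Net change: 9279.58354752 − 10000 = -720.41645248 CHF

-720.42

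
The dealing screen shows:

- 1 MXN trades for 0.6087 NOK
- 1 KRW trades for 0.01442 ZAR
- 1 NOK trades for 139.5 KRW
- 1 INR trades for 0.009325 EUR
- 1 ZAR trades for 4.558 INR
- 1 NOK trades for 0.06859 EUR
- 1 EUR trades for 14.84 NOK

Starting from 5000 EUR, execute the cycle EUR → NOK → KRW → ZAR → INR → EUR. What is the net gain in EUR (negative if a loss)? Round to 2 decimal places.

5000 EUR × 14.84 = 74200 NOK
74200 NOK × 139.5 = 10350900 KRW
10350900 KRW × 0.01442 = 149259.978 ZAR
149259.978 ZAR × 4.558 = 680326.979724 INR
680326.979724 INR × 0.009325 = 6344.0490859263 EUR
Net change: 6344.0490859263 − 5000 = 1344.0490859263 EUR

1344.05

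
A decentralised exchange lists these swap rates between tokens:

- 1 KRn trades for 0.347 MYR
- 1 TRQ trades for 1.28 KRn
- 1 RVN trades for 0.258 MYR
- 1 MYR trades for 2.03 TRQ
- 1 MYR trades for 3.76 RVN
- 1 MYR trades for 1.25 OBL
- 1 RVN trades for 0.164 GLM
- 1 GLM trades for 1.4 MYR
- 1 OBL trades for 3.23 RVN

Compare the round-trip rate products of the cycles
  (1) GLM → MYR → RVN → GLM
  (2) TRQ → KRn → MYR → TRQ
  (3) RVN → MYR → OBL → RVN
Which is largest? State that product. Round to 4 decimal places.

1.0417

(1) 1.4 × 3.76 × 0.164 = 0.86330
(2) 1.28 × 0.347 × 2.03 = 0.90164
(3) 0.258 × 1.25 × 3.23 = 1.04168
Highest is cycle (3) at 1.0417 (>1, arbitrage).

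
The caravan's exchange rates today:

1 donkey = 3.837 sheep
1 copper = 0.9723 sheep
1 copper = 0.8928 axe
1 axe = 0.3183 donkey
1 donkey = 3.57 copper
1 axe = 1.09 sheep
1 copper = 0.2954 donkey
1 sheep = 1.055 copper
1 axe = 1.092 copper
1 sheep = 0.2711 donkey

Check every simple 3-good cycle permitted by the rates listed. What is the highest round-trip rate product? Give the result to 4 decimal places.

sheep→copper→donkey→sheep: 1.055 × 0.2954 × 3.837 = 1.19579
axe→sheep→copper→axe: 1.09 × 1.055 × 0.8928 = 1.02668
axe→donkey→copper→axe: 0.3183 × 3.57 × 0.8928 = 1.01452
sheep→donkey→copper→sheep: 0.2711 × 3.57 × 0.9723 = 0.94102
Maximum is sheep→copper→donkey→sheep at 1.1958; arbitrage exists.

1.1958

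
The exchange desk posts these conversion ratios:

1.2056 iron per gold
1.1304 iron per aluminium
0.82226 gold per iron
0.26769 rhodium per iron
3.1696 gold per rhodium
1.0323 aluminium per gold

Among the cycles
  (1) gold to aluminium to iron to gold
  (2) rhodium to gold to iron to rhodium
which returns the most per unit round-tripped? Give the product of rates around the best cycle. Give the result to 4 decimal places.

1.0229

(1) 1.0323 × 1.1304 × 0.82226 = 0.95950
(2) 3.1696 × 1.2056 × 0.26769 = 1.02292
Highest is cycle (2) at 1.0229 (>1, arbitrage).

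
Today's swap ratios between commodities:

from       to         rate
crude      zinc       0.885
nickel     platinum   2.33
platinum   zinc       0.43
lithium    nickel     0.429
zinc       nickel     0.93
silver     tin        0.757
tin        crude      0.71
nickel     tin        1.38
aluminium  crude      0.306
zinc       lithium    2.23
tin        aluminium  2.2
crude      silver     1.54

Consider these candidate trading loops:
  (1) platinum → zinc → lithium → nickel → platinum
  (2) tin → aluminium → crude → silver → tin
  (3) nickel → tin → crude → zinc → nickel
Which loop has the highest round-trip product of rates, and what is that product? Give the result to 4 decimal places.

0.9585

(1) 0.43 × 2.23 × 0.429 × 2.33 = 0.95849
(2) 2.2 × 0.306 × 1.54 × 0.757 = 0.78480
(3) 1.38 × 0.71 × 0.885 × 0.93 = 0.80642
Highest is cycle (1) at 0.9585 (≤1, no arbitrage).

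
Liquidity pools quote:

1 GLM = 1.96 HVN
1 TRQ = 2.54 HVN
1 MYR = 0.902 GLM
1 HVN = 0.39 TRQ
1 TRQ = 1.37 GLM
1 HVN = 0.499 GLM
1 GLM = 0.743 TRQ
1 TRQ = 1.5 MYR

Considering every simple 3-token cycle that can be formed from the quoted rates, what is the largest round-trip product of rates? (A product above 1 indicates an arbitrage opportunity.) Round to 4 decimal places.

1.0472

TRQ→GLM→HVN→TRQ: 1.37 × 1.96 × 0.39 = 1.04723
TRQ→MYR→GLM→TRQ: 1.5 × 0.902 × 0.743 = 1.00528
TRQ→HVN→GLM→TRQ: 2.54 × 0.499 × 0.743 = 0.94172
Maximum is TRQ→GLM→HVN→TRQ at 1.0472; arbitrage exists.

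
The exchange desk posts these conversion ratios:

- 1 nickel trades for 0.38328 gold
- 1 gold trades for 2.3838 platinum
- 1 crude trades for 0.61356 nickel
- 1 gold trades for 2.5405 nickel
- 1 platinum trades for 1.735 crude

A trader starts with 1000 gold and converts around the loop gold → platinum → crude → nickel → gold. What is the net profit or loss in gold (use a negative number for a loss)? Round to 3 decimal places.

-27.382

1000 gold × 2.3838 = 2383.8 platinum
2383.8 platinum × 1.735 = 4135.893 crude
4135.893 crude × 0.61356 = 2537.61850908 nickel
2537.61850908 nickel × 0.38328 = 972.6184221601824 gold
Net change: 972.6184221601824 − 1000 = -27.3815778398176 gold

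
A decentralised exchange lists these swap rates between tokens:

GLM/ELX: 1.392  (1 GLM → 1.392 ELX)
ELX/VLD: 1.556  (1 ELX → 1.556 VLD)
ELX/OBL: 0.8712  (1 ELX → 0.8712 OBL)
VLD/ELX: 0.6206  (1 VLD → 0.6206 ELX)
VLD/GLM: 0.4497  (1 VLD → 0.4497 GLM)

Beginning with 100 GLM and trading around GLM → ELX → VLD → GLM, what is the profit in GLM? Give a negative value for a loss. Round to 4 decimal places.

100 GLM × 1.392 = 139.2 ELX
139.2 ELX × 1.556 = 216.5952 VLD
216.5952 VLD × 0.4497 = 97.40286144 GLM
Net change: 97.40286144 − 100 = -2.59713856 GLM

-2.5971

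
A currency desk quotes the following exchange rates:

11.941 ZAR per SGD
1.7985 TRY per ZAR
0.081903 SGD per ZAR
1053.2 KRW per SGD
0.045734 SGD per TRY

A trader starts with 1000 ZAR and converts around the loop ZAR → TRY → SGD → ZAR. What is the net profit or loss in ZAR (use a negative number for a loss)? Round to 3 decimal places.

1000 ZAR × 1.7985 = 1798.5 TRY
1798.5 TRY × 0.045734 = 82.252599 SGD
82.252599 SGD × 11.941 = 982.178284659 ZAR
Net change: 982.178284659 − 1000 = -17.821715341 ZAR

-17.822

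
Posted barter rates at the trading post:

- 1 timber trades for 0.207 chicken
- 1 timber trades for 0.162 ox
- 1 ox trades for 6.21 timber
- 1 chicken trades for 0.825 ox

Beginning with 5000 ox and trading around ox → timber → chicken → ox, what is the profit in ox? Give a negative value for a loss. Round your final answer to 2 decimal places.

5000 ox × 6.21 = 31050 timber
31050 timber × 0.207 = 6427.35 chicken
6427.35 chicken × 0.825 = 5302.56375 ox
Net change: 5302.56375 − 5000 = 302.56375 ox

302.56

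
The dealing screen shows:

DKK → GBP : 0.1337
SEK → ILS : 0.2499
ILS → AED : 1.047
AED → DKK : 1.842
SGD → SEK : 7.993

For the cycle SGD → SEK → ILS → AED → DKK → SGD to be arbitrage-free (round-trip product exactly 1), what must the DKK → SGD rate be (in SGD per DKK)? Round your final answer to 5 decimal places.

0.25959

Known legs of the cycle: 7.993 × 0.2499 × 1.047 × 1.842 = 3.8522314863018
For no arbitrage the full-cycle product must be 1, so the missing rate is 1 / 3.8522314863018 ≈ 0.2595898.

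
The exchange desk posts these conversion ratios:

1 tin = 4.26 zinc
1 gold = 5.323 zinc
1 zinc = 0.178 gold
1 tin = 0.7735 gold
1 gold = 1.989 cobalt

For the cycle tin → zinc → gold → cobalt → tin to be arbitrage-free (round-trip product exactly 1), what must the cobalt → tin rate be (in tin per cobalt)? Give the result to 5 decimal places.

0.66303

Known legs of the cycle: 4.26 × 0.178 × 1.989 = 1.50821892
For no arbitrage the full-cycle product must be 1, so the missing rate is 1 / 1.50821892 ≈ 0.6630337.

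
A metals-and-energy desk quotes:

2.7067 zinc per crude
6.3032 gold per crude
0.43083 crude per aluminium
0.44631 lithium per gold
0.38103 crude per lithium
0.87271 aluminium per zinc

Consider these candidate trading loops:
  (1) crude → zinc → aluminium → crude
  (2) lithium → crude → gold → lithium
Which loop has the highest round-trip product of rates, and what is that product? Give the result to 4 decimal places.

(1) 2.7067 × 0.87271 × 0.43083 = 1.01769
(2) 0.38103 × 6.3032 × 0.44631 = 1.07191
Highest is cycle (2) at 1.0719 (>1, arbitrage).

1.0719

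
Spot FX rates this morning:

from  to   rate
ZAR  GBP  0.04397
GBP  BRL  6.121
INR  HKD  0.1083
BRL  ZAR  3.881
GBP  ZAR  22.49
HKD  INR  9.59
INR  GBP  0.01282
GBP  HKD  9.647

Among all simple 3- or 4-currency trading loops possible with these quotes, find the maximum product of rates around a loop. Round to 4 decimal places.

HKD→INR→GBP→HKD: 9.59 × 0.01282 × 9.647 = 1.18604
GBP→BRL→ZAR→GBP: 6.121 × 3.881 × 0.04397 = 1.04453
Maximum is HKD→INR→GBP→HKD at 1.1860; arbitrage exists.

1.1860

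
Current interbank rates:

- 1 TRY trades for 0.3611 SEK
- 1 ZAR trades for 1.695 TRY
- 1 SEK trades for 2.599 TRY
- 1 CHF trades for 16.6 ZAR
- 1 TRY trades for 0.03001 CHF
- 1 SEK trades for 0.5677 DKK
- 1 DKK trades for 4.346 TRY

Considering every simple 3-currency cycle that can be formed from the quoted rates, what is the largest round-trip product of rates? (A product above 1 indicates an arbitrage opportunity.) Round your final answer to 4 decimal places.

SEK→DKK→TRY→SEK: 0.5677 × 4.346 × 0.3611 = 0.89091
TRY→CHF→ZAR→TRY: 0.03001 × 16.6 × 1.695 = 0.84439
Maximum is SEK→DKK→TRY→SEK at 0.8909; no arbitrage — every cycle loses value.

0.8909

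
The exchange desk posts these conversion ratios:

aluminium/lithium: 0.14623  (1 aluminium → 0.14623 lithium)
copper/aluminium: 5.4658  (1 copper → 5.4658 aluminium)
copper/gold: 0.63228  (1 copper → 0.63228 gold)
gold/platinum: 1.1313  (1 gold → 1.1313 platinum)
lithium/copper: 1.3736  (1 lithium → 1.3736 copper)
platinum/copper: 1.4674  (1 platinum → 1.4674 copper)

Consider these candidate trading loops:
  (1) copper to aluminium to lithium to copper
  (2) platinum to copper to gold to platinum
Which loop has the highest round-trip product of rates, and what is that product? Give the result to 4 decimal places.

1.0979

(1) 5.4658 × 0.14623 × 1.3736 = 1.09787
(2) 1.4674 × 0.63228 × 1.1313 = 1.04963
Highest is cycle (1) at 1.0979 (>1, arbitrage).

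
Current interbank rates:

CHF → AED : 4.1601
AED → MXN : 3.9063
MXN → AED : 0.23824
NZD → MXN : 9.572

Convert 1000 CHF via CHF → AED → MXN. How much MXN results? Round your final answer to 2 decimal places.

16250.60

1000 CHF × 4.1601 = 4160.1 AED
4160.1 AED × 3.9063 = 16250.59863 MXN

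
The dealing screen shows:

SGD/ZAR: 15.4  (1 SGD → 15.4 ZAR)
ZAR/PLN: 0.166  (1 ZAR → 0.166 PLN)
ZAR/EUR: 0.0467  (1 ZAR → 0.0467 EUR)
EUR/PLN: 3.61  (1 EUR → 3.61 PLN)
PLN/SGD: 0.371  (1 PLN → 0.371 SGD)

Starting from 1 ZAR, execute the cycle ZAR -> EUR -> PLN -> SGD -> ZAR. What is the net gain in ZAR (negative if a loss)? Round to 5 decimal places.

1 ZAR × 0.0467 = 0.0467 EUR
0.0467 EUR × 3.61 = 0.168587 PLN
0.168587 PLN × 0.371 = 0.062545777 SGD
0.062545777 SGD × 15.4 = 0.9632049658 ZAR
Net change: 0.9632049658 − 1 = -0.0367950342 ZAR

-0.03680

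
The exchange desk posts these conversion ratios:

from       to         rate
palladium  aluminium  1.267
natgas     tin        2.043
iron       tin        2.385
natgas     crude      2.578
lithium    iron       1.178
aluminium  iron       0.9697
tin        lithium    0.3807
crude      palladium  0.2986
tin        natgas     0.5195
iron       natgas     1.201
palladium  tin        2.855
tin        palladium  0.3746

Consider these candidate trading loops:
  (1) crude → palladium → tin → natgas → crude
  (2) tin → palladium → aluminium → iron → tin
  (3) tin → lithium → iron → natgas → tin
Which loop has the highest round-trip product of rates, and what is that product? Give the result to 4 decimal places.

1.1417

(1) 0.2986 × 2.855 × 0.5195 × 2.578 = 1.14173
(2) 0.3746 × 1.267 × 0.9697 × 2.385 = 1.09767
(3) 0.3807 × 1.178 × 1.201 × 2.043 = 1.10037
Highest is cycle (1) at 1.1417 (>1, arbitrage).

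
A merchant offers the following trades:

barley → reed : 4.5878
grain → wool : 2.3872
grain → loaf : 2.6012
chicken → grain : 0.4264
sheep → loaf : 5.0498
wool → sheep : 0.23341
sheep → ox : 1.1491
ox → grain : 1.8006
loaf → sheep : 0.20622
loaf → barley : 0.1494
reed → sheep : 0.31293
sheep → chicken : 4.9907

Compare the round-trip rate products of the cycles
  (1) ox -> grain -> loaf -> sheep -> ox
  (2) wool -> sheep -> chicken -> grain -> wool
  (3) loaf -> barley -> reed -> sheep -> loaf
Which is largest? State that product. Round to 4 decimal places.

(1) 1.8006 × 2.6012 × 0.20622 × 1.1491 = 1.10989
(2) 0.23341 × 4.9907 × 0.4264 × 2.3872 = 1.18573
(3) 0.1494 × 4.5878 × 0.31293 × 5.0498 = 1.08312
Highest is cycle (2) at 1.1857 (>1, arbitrage).

1.1857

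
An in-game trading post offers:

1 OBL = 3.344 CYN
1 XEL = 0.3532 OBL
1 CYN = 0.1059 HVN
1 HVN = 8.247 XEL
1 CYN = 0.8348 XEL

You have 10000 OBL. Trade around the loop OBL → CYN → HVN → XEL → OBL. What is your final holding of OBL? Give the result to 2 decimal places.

10315.23

10000 OBL × 3.344 = 33440 CYN
33440 CYN × 0.1059 = 3541.296 HVN
3541.296 HVN × 8.247 = 29205.068112 XEL
29205.068112 XEL × 0.3532 = 10315.2300571584 OBL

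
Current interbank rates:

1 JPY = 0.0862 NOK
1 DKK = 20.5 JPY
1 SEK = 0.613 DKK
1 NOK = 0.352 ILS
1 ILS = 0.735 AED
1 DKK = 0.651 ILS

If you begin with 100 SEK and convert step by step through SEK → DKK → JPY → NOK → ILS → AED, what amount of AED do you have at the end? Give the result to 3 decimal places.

28.025

100 SEK × 0.613 = 61.3 DKK
61.3 DKK × 20.5 = 1256.65 JPY
1256.65 JPY × 0.0862 = 108.32323 NOK
108.32323 NOK × 0.352 = 38.12977696 ILS
38.12977696 ILS × 0.735 = 28.0253860656 AED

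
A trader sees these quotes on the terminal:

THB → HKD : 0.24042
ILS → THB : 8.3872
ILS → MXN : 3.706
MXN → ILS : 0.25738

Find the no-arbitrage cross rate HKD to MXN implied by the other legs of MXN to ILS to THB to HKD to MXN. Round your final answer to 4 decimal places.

1.9268

Known legs of the cycle: 0.25738 × 8.3872 × 0.24042 = 0.51899406160512
For no arbitrage the full-cycle product must be 1, so the missing rate is 1 / 0.51899406160512 ≈ 1.926804.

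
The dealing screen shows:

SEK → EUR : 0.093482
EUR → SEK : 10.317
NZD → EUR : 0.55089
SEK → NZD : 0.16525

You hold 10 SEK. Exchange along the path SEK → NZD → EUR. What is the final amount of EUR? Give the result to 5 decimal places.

10 SEK × 0.16525 = 1.6525 NZD
1.6525 NZD × 0.55089 = 0.910345725 EUR

0.91035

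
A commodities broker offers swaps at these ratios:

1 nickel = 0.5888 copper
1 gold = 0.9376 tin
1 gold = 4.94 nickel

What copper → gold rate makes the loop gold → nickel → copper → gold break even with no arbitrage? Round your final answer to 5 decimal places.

0.34380

Known legs of the cycle: 4.94 × 0.5888 = 2.908672
For no arbitrage the full-cycle product must be 1, so the missing rate is 1 / 2.908672 ≈ 0.3437995.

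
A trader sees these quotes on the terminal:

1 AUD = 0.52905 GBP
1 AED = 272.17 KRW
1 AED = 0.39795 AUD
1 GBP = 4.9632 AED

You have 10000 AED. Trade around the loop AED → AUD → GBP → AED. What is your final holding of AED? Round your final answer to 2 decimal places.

10449.30

10000 AED × 0.39795 = 3979.5 AUD
3979.5 AUD × 0.52905 = 2105.354475 GBP
2105.354475 GBP × 4.9632 = 10449.29533032 AED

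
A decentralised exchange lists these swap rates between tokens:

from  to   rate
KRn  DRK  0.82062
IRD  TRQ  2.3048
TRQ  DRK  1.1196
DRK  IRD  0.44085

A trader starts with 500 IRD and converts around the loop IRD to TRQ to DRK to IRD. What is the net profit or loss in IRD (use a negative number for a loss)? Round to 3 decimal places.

500 IRD × 2.3048 = 1152.4 TRQ
1152.4 TRQ × 1.1196 = 1290.22704 DRK
1290.22704 DRK × 0.44085 = 568.796590584 IRD
Net change: 568.796590584 − 500 = 68.796590584 IRD

68.797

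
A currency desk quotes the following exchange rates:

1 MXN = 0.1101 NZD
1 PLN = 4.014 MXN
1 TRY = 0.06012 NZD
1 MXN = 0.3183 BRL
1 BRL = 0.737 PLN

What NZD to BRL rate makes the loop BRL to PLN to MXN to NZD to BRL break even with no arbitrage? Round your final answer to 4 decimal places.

3.0702

Known legs of the cycle: 0.737 × 4.014 × 0.1101 = 0.3257108118
For no arbitrage the full-cycle product must be 1, so the missing rate is 1 / 0.3257108118 ≈ 3.070208.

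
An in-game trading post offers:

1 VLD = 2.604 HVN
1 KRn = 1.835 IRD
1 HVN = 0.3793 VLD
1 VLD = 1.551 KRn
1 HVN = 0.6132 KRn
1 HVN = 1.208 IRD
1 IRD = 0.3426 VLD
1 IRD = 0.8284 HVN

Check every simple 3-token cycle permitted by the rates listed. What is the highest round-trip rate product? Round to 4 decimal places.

1.0777

VLD→HVN→IRD→VLD: 2.604 × 1.208 × 0.3426 = 1.07769
VLD→KRn→IRD→VLD: 1.551 × 1.835 × 0.3426 = 0.97507
KRn→IRD→HVN→KRn: 1.835 × 0.8284 × 0.6132 = 0.93213
Maximum is VLD→HVN→IRD→VLD at 1.0777; arbitrage exists.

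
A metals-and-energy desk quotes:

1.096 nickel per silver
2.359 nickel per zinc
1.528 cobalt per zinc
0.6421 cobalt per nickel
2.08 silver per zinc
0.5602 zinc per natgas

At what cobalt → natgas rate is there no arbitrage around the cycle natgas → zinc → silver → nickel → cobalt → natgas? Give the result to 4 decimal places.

1.2195

Known legs of the cycle: 0.5602 × 2.08 × 1.096 × 0.6421 = 0.8200109721856
For no arbitrage the full-cycle product must be 1, so the missing rate is 1 / 0.8200109721856 ≈ 1.219496.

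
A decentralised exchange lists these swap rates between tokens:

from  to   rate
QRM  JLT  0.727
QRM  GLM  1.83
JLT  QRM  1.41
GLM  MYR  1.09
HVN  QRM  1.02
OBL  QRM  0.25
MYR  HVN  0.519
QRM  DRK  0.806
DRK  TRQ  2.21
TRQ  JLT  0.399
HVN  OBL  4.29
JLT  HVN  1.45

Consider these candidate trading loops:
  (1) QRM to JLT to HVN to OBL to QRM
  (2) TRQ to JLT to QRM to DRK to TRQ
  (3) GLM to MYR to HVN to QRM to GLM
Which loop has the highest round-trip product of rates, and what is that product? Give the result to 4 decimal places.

1.1306

(1) 0.727 × 1.45 × 4.29 × 0.25 = 1.13058
(2) 0.399 × 1.41 × 0.806 × 2.21 = 1.00212
(3) 1.09 × 0.519 × 1.02 × 1.83 = 1.05595
Highest is cycle (1) at 1.1306 (>1, arbitrage).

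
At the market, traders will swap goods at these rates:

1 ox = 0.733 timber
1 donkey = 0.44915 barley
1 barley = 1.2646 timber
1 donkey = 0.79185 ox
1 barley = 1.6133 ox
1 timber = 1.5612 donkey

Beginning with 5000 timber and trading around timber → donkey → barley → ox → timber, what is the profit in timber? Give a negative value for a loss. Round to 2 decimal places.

-853.91

5000 timber × 1.5612 = 7806 donkey
7806 donkey × 0.44915 = 3506.0649 barley
3506.0649 barley × 1.6133 = 5656.33450317 ox
5656.33450317 ox × 0.733 = 4146.09319082361 timber
Net change: 4146.09319082361 − 5000 = -853.90680917639 timber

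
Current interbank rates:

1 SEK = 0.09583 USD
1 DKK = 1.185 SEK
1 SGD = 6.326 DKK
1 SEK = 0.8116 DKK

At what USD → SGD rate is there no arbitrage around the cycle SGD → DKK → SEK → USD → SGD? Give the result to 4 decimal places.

1.3920

Known legs of the cycle: 6.326 × 1.185 × 0.09583 = 0.7183713873
For no arbitrage the full-cycle product must be 1, so the missing rate is 1 / 0.7183713873 ≈ 1.392038.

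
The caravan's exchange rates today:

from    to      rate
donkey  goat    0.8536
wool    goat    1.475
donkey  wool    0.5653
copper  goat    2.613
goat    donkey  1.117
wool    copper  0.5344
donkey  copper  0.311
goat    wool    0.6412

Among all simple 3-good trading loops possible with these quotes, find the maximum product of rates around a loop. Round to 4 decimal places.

goat→donkey→wool→goat: 1.117 × 0.5653 × 1.475 = 0.93137
goat→donkey→copper→goat: 1.117 × 0.311 × 2.613 = 0.90772
goat→wool→copper→goat: 0.6412 × 0.5344 × 2.613 = 0.89536
Maximum is goat→donkey→wool→goat at 0.9314; no arbitrage — every cycle loses value.

0.9314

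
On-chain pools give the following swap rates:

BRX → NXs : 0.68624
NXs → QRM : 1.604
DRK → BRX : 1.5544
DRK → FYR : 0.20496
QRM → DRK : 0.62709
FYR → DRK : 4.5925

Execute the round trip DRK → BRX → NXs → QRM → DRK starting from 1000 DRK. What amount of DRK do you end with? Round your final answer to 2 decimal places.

1000 DRK × 1.5544 = 1554.4 BRX
1554.4 BRX × 0.68624 = 1066.691456 NXs
1066.691456 NXs × 1.604 = 1710.973095424 QRM
1710.973095424 QRM × 0.62709 = 1072.93411840943616 DRK

1072.93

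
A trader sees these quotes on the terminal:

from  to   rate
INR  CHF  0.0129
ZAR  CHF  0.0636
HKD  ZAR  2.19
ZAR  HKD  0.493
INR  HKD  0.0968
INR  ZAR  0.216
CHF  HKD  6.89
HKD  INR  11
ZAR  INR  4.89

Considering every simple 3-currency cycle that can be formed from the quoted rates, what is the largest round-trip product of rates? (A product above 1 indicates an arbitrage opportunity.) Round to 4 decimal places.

1.1714

INR→ZAR→HKD→INR: 0.216 × 0.493 × 11 = 1.17137
INR→HKD→ZAR→INR: 0.0968 × 2.19 × 4.89 = 1.03664
CHF→HKD→INR→CHF: 6.89 × 11 × 0.0129 = 0.97769
CHF→HKD→ZAR→CHF: 6.89 × 2.19 × 0.0636 = 0.95967
Maximum is INR→ZAR→HKD→INR at 1.1714; arbitrage exists.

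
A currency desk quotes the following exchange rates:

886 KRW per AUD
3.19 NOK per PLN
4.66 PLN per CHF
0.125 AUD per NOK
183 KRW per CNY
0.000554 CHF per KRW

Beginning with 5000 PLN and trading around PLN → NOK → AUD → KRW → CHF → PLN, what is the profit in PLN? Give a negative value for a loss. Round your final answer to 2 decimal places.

-439.63

5000 PLN × 3.19 = 15950 NOK
15950 NOK × 0.125 = 1993.75 AUD
1993.75 AUD × 886 = 1766462.5 KRW
1766462.5 KRW × 0.000554 = 978.620225 CHF
978.620225 CHF × 4.66 = 4560.3702485 PLN
Net change: 4560.3702485 − 5000 = -439.6297515 PLN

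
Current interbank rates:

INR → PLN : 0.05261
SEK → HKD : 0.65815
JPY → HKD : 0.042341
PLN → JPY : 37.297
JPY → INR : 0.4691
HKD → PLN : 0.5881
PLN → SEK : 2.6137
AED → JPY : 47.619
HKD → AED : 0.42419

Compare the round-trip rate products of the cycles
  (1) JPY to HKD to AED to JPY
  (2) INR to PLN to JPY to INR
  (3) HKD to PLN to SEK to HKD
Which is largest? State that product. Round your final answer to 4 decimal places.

(1) 0.042341 × 0.42419 × 47.619 = 0.85527
(2) 0.05261 × 37.297 × 0.4691 = 0.92047
(3) 0.5881 × 2.6137 × 0.65815 = 1.01165
Highest is cycle (3) at 1.0117 (>1, arbitrage).

1.0117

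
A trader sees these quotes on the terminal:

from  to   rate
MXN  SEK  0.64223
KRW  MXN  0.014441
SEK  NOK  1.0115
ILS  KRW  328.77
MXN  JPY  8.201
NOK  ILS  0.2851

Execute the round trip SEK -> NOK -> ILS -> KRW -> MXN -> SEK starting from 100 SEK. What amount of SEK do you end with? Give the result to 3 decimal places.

100 SEK × 1.0115 = 101.15 NOK
101.15 NOK × 0.2851 = 28.837865 ILS
28.837865 ILS × 328.77 = 9481.02487605 KRW
9481.02487605 KRW × 0.014441 = 136.91548023503805 MXN
136.91548023503805 MXN × 0.64223 = 87.9312288713484868515 SEK

87.931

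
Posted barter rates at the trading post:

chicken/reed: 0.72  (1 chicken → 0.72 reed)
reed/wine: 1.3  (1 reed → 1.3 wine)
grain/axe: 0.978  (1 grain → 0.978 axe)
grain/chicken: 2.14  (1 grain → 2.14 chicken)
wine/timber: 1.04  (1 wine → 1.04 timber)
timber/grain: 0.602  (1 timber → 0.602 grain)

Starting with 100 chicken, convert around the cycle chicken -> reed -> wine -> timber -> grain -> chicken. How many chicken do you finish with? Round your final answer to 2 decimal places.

100 chicken × 0.72 = 72 reed
72 reed × 1.3 = 93.6 wine
93.6 wine × 1.04 = 97.344 timber
97.344 timber × 0.602 = 58.601088 grain
58.601088 grain × 2.14 = 125.40632832 chicken

125.41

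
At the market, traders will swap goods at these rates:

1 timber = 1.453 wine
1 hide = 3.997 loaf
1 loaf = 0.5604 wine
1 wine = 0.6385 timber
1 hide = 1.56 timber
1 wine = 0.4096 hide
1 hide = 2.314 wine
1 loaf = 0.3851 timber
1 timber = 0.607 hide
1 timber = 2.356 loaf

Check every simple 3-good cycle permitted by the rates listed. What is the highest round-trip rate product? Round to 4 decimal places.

0.9343

timber→hide→loaf→timber: 0.607 × 3.997 × 0.3851 = 0.93432
timber→wine→hide→timber: 1.453 × 0.4096 × 1.56 = 0.92843
loaf→wine→hide→loaf: 0.5604 × 0.4096 × 3.997 = 0.91747
timber→hide→wine→timber: 0.607 × 2.314 × 0.6385 = 0.89684
timber→loaf→wine→timber: 2.356 × 0.5604 × 0.6385 = 0.84301
Maximum is timber→hide→loaf→timber at 0.9343; no arbitrage — every cycle loses value.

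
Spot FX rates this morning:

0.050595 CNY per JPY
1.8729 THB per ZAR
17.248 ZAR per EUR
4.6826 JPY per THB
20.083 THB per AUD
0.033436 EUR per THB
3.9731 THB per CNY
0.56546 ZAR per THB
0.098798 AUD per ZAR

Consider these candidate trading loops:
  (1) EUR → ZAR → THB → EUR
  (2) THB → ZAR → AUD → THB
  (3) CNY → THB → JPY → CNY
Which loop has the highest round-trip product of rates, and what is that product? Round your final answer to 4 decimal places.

(1) 17.248 × 1.8729 × 0.033436 = 1.08011
(2) 0.56546 × 0.098798 × 20.083 = 1.12196
(3) 3.9731 × 4.6826 × 0.050595 = 0.94129
Highest is cycle (2) at 1.1220 (>1, arbitrage).

1.1220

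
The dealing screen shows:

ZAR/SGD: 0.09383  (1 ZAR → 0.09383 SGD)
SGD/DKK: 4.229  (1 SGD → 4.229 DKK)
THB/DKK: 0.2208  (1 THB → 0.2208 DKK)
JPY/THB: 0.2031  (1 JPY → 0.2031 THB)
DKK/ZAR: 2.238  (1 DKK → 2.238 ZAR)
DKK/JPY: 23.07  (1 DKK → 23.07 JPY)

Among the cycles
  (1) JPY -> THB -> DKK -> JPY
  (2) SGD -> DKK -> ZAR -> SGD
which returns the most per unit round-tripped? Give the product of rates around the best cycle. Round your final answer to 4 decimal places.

(1) 0.2031 × 0.2208 × 23.07 = 1.03456
(2) 4.229 × 2.238 × 0.09383 = 0.88805
Highest is cycle (1) at 1.0346 (>1, arbitrage).

1.0346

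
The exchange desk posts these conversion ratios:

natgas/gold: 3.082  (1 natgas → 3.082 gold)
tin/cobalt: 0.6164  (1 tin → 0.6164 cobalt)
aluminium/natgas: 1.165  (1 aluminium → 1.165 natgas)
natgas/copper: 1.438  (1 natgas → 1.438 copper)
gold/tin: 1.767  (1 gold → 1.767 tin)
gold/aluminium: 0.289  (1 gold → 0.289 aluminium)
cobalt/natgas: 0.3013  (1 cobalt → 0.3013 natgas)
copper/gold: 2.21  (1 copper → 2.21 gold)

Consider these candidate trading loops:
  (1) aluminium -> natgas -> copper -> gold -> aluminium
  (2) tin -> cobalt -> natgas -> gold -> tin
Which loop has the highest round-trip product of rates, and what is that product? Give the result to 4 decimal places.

1.0700

(1) 1.165 × 1.438 × 2.21 × 0.289 = 1.06998
(2) 0.6164 × 0.3013 × 3.082 × 1.767 = 1.01142
Highest is cycle (1) at 1.0700 (>1, arbitrage).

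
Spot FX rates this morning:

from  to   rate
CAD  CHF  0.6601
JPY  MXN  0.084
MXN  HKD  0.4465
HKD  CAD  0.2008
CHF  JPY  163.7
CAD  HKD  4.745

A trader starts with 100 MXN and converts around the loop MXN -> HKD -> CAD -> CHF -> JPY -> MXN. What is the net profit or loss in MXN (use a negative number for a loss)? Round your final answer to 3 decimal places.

-18.619

100 MXN × 0.4465 = 44.65 HKD
44.65 HKD × 0.2008 = 8.96572 CAD
8.96572 CAD × 0.6601 = 5.918271772 CHF
5.918271772 CHF × 163.7 = 968.8210890764 JPY
968.8210890764 JPY × 0.084 = 81.3809714824176 MXN
Net change: 81.3809714824176 − 100 = -18.6190285175824 MXN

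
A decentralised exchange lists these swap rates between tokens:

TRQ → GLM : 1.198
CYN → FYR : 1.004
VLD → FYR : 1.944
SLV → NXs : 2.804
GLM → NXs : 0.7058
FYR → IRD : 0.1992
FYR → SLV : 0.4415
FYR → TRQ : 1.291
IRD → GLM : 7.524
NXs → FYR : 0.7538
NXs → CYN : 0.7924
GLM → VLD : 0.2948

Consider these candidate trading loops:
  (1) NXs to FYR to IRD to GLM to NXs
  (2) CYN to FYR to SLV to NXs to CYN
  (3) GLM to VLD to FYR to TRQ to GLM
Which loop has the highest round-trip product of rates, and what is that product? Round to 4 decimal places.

0.9849

(1) 0.7538 × 0.1992 × 7.524 × 0.7058 = 0.79740
(2) 1.004 × 0.4415 × 2.804 × 0.7924 = 0.98489
(3) 0.2948 × 1.944 × 1.291 × 1.198 = 0.88635
Highest is cycle (2) at 0.9849 (≤1, no arbitrage).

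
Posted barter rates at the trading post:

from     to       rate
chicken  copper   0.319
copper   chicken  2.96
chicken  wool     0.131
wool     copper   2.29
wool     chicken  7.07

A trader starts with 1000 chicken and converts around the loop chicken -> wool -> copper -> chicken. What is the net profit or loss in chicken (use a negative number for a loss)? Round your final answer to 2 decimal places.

-112.03

1000 chicken × 0.131 = 131 wool
131 wool × 2.29 = 299.99 copper
299.99 copper × 2.96 = 887.9704 chicken
Net change: 887.9704 − 1000 = -112.0296 chicken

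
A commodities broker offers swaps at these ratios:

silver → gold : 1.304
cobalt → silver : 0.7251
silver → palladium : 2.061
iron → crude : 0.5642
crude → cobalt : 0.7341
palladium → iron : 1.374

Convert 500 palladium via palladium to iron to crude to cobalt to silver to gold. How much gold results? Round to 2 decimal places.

269.04

500 palladium × 1.374 = 687 iron
687 iron × 0.5642 = 387.6054 crude
387.6054 crude × 0.7341 = 284.54112414 cobalt
284.54112414 cobalt × 0.7251 = 206.320769113914 silver
206.320769113914 silver × 1.304 = 269.042282924543856 gold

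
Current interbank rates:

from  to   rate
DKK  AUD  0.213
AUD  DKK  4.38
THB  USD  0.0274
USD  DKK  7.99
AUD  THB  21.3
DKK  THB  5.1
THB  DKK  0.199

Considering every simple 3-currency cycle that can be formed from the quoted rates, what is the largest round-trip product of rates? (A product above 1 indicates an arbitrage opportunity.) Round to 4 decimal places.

DKK→THB→USD→DKK: 5.1 × 0.0274 × 7.99 = 1.11652
DKK→AUD→THB→DKK: 0.213 × 21.3 × 0.199 = 0.90284
Maximum is DKK→THB→USD→DKK at 1.1165; arbitrage exists.

1.1165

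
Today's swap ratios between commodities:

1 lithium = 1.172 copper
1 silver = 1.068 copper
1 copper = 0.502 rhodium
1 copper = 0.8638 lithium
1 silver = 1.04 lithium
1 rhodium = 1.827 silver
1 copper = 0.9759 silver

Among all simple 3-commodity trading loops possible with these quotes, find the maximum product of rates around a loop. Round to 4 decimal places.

1.1895

copper→silver→lithium→copper: 0.9759 × 1.04 × 1.172 = 1.18950
rhodium→silver→copper→rhodium: 1.827 × 1.068 × 0.502 = 0.97952
Maximum is copper→silver→lithium→copper at 1.1895; arbitrage exists.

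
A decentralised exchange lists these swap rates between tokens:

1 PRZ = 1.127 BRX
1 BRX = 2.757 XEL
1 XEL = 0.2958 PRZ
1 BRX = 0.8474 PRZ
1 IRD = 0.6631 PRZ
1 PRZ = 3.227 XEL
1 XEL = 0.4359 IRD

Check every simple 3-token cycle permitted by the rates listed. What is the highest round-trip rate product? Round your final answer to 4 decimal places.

PRZ→XEL→IRD→PRZ: 3.227 × 0.4359 × 0.6631 = 0.93275
BRX→XEL→PRZ→BRX: 2.757 × 0.2958 × 1.127 = 0.91909
Maximum is PRZ→XEL→IRD→PRZ at 0.9327; no arbitrage — every cycle loses value.

0.9327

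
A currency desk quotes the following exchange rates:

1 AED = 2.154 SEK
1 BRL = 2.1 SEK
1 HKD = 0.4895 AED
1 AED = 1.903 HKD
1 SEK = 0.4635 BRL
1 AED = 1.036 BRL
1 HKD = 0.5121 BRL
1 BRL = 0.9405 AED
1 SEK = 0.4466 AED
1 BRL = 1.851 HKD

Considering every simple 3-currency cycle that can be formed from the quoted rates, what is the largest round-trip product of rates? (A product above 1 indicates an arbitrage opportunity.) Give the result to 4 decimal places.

0.9716

BRL→SEK→AED→BRL: 2.1 × 0.4466 × 1.036 = 0.97162
BRL→AED→SEK→BRL: 0.9405 × 2.154 × 0.4635 = 0.93898
BRL→HKD→AED→BRL: 1.851 × 0.4895 × 1.036 = 0.93868
BRL→AED→HKD→BRL: 0.9405 × 1.903 × 0.5121 = 0.91654
Maximum is BRL→SEK→AED→BRL at 0.9716; no arbitrage — every cycle loses value.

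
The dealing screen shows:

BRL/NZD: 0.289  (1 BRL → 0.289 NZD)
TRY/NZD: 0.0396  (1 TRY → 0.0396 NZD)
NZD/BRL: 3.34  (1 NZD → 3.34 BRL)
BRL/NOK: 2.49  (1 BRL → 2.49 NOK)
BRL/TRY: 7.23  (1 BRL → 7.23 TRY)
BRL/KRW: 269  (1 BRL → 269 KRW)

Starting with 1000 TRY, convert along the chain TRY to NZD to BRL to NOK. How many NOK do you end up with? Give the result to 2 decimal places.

329.34

1000 TRY × 0.0396 = 39.6 NZD
39.6 NZD × 3.34 = 132.264 BRL
132.264 BRL × 2.49 = 329.33736 NOK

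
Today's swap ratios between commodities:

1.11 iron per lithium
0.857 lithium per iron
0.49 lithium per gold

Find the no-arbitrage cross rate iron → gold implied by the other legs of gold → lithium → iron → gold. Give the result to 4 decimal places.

Known legs of the cycle: 0.49 × 1.11 = 0.5439
For no arbitrage the full-cycle product must be 1, so the missing rate is 1 / 0.5439 ≈ 1.838573.

1.8386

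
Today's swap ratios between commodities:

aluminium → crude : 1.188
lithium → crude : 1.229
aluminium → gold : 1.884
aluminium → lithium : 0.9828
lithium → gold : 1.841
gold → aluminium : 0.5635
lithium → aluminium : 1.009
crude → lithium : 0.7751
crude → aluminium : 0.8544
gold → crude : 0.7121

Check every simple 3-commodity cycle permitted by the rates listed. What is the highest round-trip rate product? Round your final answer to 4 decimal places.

aluminium→gold→crude→aluminium: 1.884 × 0.7121 × 0.8544 = 1.14626
aluminium→lithium→crude→aluminium: 0.9828 × 1.229 × 0.8544 = 1.03200
aluminium→lithium→gold→aluminium: 0.9828 × 1.841 × 0.5635 = 1.01956
crude→lithium→gold→crude: 0.7751 × 1.841 × 0.7121 = 1.01614
aluminium→crude→lithium→aluminium: 1.188 × 0.7751 × 1.009 = 0.92911
Maximum is aluminium→gold→crude→aluminium at 1.1463; arbitrage exists.

1.1463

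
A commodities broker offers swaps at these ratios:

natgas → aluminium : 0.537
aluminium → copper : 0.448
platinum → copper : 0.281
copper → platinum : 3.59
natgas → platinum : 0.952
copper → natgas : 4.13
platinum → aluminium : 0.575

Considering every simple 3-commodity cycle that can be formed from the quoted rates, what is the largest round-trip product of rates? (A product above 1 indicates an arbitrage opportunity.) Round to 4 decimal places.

platinum→copper→natgas→platinum: 0.281 × 4.13 × 0.952 = 1.10482
aluminium→copper→natgas→aluminium: 0.448 × 4.13 × 0.537 = 0.99358
platinum→aluminium→copper→platinum: 0.575 × 0.448 × 3.59 = 0.92478
Maximum is platinum→copper→natgas→platinum at 1.1048; arbitrage exists.

1.1048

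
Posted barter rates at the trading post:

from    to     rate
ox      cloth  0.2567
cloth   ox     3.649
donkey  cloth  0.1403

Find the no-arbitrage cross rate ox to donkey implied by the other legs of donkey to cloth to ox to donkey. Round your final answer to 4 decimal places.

Known legs of the cycle: 0.1403 × 3.649 = 0.5119547
For no arbitrage the full-cycle product must be 1, so the missing rate is 1 / 0.5119547 ≈ 1.953298.

1.9533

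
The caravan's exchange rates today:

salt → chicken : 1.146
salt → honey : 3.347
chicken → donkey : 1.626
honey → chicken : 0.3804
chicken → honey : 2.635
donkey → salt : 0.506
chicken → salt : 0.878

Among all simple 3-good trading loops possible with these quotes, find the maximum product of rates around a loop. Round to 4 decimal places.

salt→honey→chicken→salt: 3.347 × 0.3804 × 0.878 = 1.11787
salt→chicken→donkey→salt: 1.146 × 1.626 × 0.506 = 0.94288
Maximum is salt→honey→chicken→salt at 1.1179; arbitrage exists.

1.1179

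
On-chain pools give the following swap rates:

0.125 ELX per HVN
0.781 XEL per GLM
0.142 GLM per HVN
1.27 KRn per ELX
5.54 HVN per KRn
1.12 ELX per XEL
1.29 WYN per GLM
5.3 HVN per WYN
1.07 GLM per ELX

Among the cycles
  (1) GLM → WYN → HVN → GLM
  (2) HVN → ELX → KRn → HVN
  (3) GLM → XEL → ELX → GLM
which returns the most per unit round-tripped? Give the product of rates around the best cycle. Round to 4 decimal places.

(1) 1.29 × 5.3 × 0.142 = 0.97085
(2) 0.125 × 1.27 × 5.54 = 0.87948
(3) 0.781 × 1.12 × 1.07 = 0.93595
Highest is cycle (1) at 0.9709 (≤1, no arbitrage).

0.9709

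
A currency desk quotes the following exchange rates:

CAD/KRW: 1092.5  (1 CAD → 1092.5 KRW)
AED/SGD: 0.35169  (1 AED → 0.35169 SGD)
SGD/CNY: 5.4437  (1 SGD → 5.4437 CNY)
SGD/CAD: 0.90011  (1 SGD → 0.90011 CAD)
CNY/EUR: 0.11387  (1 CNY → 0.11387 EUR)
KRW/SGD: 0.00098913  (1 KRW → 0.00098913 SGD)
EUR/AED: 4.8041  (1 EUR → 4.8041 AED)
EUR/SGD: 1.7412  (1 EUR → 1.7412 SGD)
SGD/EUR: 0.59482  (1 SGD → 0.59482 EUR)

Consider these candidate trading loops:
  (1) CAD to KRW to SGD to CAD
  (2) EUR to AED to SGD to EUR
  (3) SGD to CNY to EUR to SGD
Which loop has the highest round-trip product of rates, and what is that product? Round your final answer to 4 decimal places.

(1) 1092.5 × 0.00098913 × 0.90011 = 0.97268
(2) 4.8041 × 0.35169 × 0.59482 = 1.00498
(3) 5.4437 × 0.11387 × 1.7412 = 1.07932
Highest is cycle (3) at 1.0793 (>1, arbitrage).

1.0793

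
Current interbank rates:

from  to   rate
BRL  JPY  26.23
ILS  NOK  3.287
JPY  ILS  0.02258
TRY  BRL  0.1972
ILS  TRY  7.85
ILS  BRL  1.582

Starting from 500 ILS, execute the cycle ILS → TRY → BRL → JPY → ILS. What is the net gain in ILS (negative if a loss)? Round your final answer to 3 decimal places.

-41.574

500 ILS × 7.85 = 3925 TRY
3925 TRY × 0.1972 = 774.01 BRL
774.01 BRL × 26.23 = 20302.2823 JPY
20302.2823 JPY × 0.02258 = 458.425534334 ILS
Net change: 458.425534334 − 500 = -41.574465666 ILS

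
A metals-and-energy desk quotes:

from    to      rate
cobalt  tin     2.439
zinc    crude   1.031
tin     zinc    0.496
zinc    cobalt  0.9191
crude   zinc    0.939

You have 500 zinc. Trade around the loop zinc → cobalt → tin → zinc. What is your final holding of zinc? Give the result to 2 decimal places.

555.94

500 zinc × 0.9191 = 459.55 cobalt
459.55 cobalt × 2.439 = 1120.84245 tin
1120.84245 tin × 0.496 = 555.9378552 zinc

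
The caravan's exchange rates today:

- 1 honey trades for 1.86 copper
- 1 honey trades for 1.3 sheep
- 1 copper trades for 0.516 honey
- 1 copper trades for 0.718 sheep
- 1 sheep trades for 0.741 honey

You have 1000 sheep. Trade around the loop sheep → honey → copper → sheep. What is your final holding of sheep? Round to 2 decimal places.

1000 sheep × 0.741 = 741 honey
741 honey × 1.86 = 1378.26 copper
1378.26 copper × 0.718 = 989.59068 sheep

989.59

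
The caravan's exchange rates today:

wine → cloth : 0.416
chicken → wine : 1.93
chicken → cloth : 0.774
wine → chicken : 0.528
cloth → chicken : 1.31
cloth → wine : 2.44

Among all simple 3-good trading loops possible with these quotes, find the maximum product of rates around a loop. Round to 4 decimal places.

chicken→wine→cloth→chicken: 1.93 × 0.416 × 1.31 = 1.05177
chicken→cloth→wine→chicken: 0.774 × 2.44 × 0.528 = 0.99716
Maximum is chicken→wine→cloth→chicken at 1.0518; arbitrage exists.

1.0518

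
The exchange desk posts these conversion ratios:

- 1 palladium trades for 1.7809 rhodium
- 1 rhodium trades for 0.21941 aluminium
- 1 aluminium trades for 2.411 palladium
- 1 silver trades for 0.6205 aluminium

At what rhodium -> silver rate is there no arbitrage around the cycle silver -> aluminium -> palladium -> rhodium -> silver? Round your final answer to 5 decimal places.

Known legs of the cycle: 0.6205 × 2.411 × 1.7809 = 2.66427181295
For no arbitrage the full-cycle product must be 1, so the missing rate is 1 / 2.66427181295 ≈ 0.3753371.

0.37534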